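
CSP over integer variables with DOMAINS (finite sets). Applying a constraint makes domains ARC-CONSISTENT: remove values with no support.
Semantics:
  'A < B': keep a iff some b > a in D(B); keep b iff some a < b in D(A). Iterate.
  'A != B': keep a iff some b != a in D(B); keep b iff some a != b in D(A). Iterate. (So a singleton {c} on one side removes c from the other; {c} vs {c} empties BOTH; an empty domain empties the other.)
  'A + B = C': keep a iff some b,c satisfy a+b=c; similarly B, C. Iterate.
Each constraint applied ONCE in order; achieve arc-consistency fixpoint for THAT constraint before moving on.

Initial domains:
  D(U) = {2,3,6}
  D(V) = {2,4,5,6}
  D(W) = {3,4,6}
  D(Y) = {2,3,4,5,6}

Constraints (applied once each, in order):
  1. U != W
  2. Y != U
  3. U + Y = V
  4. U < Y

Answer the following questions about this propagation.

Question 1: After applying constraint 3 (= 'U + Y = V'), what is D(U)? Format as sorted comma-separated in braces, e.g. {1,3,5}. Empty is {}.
Answer: {2,3}

Derivation:
Constraint 1 (U != W) on D(U)={2,3,6} D(W)={3,4,6}: no change
Constraint 2 (Y != U) on D(Y)={2,3,4,5,6} D(U)={2,3,6}: no change
Constraint 3 (U + Y = V) on D(U)={2,3,6} D(Y)={2,3,4,5,6} D(V)={2,4,5,6}: U {2,3,6}->{2,3}; Y {2,3,4,5,6}->{2,3,4}; V {2,4,5,6}->{4,5,6}
So after constraint 3: D(U) = {2,3}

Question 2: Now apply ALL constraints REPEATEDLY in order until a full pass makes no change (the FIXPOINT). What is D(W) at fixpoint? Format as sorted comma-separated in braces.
pass 0 (initial): D(W)={3,4,6}
pass 1: U {2,3,6}->{2,3}; V {2,4,5,6}->{4,5,6}; Y {2,3,4,5,6}->{3,4}
pass 2: V {4,5,6}->{5,6}
pass 3: no change
Fixpoint after 3 passes: D(W) = {3,4,6}

Answer: {3,4,6}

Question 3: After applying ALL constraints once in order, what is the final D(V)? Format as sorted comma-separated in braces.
Answer: {4,5,6}

Derivation:
Constraint 1 (U != W) on D(U)={2,3,6} D(W)={3,4,6}: no change
Constraint 2 (Y != U) on D(Y)={2,3,4,5,6} D(U)={2,3,6}: no change
Constraint 3 (U + Y = V) on D(U)={2,3,6} D(Y)={2,3,4,5,6} D(V)={2,4,5,6}: U {2,3,6}->{2,3}; Y {2,3,4,5,6}->{2,3,4}; V {2,4,5,6}->{4,5,6}
Constraint 4 (U < Y) on D(U)={2,3} D(Y)={2,3,4}: Y {2,3,4}->{3,4}
So after all 4 constraints: D(V) = {4,5,6}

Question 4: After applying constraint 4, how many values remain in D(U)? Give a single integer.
Constraint 1 (U != W) on D(U)={2,3,6} D(W)={3,4,6}: no change
Constraint 2 (Y != U) on D(Y)={2,3,4,5,6} D(U)={2,3,6}: no change
Constraint 3 (U + Y = V) on D(U)={2,3,6} D(Y)={2,3,4,5,6} D(V)={2,4,5,6}: U {2,3,6}->{2,3}; Y {2,3,4,5,6}->{2,3,4}; V {2,4,5,6}->{4,5,6}
Constraint 4 (U < Y) on D(U)={2,3} D(Y)={2,3,4}: Y {2,3,4}->{3,4}
So after constraint 4: D(U)={2,3}, size = 2

Answer: 2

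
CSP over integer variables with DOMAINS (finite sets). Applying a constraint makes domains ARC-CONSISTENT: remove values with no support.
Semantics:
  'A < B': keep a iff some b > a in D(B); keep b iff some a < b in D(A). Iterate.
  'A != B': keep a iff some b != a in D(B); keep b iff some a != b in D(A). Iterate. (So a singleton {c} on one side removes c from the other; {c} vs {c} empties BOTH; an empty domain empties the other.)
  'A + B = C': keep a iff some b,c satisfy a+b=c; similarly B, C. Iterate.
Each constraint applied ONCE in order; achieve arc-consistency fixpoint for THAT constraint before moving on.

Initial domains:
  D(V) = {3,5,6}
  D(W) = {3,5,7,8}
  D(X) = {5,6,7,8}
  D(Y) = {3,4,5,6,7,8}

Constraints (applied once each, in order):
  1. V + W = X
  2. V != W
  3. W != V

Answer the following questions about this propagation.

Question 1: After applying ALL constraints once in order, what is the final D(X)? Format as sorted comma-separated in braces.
Answer: {6,8}

Derivation:
Constraint 1 (V + W = X) on D(V)={3,5,6} D(W)={3,5,7,8} D(X)={5,6,7,8}: V {3,5,6}->{3,5}; W {3,5,7,8}->{3,5}; X {5,6,7,8}->{6,8}
Constraint 2 (V != W) on D(V)={3,5} D(W)={3,5}: no change
Constraint 3 (W != V) on D(W)={3,5} D(V)={3,5}: no change
So after all 3 constraints: D(X) = {6,8}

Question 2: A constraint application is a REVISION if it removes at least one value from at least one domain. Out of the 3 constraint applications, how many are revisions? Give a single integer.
Constraint 1 (V + W = X) on D(V)={3,5,6} D(W)={3,5,7,8} D(X)={5,6,7,8}: V {3,5,6}->{3,5}; W {3,5,7,8}->{3,5}; X {5,6,7,8}->{6,8} => REVISION
Constraint 2 (V != W) on D(V)={3,5} D(W)={3,5}: no change => not a revision
Constraint 3 (W != V) on D(W)={3,5} D(V)={3,5}: no change => not a revision
Total revisions = 1

Answer: 1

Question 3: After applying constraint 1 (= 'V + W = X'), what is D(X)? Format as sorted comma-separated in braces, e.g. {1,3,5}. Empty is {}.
Constraint 1 (V + W = X) on D(V)={3,5,6} D(W)={3,5,7,8} D(X)={5,6,7,8}: V {3,5,6}->{3,5}; W {3,5,7,8}->{3,5}; X {5,6,7,8}->{6,8}
So after constraint 1: D(X) = {6,8}

Answer: {6,8}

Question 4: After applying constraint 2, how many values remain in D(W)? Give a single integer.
Constraint 1 (V + W = X) on D(V)={3,5,6} D(W)={3,5,7,8} D(X)={5,6,7,8}: V {3,5,6}->{3,5}; W {3,5,7,8}->{3,5}; X {5,6,7,8}->{6,8}
Constraint 2 (V != W) on D(V)={3,5} D(W)={3,5}: no change
So after constraint 2: D(W)={3,5}, size = 2

Answer: 2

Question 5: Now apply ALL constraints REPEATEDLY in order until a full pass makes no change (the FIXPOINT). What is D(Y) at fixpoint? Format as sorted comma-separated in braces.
Answer: {3,4,5,6,7,8}

Derivation:
pass 0 (initial): D(Y)={3,4,5,6,7,8}
pass 1: V {3,5,6}->{3,5}; W {3,5,7,8}->{3,5}; X {5,6,7,8}->{6,8}
pass 2: no change
Fixpoint after 2 passes: D(Y) = {3,4,5,6,7,8}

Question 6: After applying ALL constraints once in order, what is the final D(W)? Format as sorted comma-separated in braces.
Constraint 1 (V + W = X) on D(V)={3,5,6} D(W)={3,5,7,8} D(X)={5,6,7,8}: V {3,5,6}->{3,5}; W {3,5,7,8}->{3,5}; X {5,6,7,8}->{6,8}
Constraint 2 (V != W) on D(V)={3,5} D(W)={3,5}: no change
Constraint 3 (W != V) on D(W)={3,5} D(V)={3,5}: no change
So after all 3 constraints: D(W) = {3,5}

Answer: {3,5}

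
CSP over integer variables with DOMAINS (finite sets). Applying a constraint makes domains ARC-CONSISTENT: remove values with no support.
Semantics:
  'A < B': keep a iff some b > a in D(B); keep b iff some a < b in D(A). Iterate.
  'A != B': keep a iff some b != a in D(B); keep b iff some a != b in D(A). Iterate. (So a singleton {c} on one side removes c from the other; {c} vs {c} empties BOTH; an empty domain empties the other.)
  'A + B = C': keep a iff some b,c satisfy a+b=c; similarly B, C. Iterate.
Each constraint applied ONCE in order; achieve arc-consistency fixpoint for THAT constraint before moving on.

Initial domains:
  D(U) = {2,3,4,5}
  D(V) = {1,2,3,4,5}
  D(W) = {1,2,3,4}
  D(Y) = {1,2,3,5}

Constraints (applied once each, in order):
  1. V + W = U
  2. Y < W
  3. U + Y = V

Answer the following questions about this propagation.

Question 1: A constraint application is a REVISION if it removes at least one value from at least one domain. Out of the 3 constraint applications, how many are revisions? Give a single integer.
Constraint 1 (V + W = U) on D(V)={1,2,3,4,5} D(W)={1,2,3,4} D(U)={2,3,4,5}: V {1,2,3,4,5}->{1,2,3,4} => REVISION
Constraint 2 (Y < W) on D(Y)={1,2,3,5} D(W)={1,2,3,4}: Y {1,2,3,5}->{1,2,3}; W {1,2,3,4}->{2,3,4} => REVISION
Constraint 3 (U + Y = V) on D(U)={2,3,4,5} D(Y)={1,2,3} D(V)={1,2,3,4}: U {2,3,4,5}->{2,3}; Y {1,2,3}->{1,2}; V {1,2,3,4}->{3,4} => REVISION
Total revisions = 3

Answer: 3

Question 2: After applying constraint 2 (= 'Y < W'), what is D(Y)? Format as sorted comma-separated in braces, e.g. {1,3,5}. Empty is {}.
Constraint 1 (V + W = U) on D(V)={1,2,3,4,5} D(W)={1,2,3,4} D(U)={2,3,4,5}: V {1,2,3,4,5}->{1,2,3,4}
Constraint 2 (Y < W) on D(Y)={1,2,3,5} D(W)={1,2,3,4}: Y {1,2,3,5}->{1,2,3}; W {1,2,3,4}->{2,3,4}
So after constraint 2: D(Y) = {1,2,3}

Answer: {1,2,3}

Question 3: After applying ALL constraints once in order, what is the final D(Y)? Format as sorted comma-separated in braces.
Answer: {1,2}

Derivation:
Constraint 1 (V + W = U) on D(V)={1,2,3,4,5} D(W)={1,2,3,4} D(U)={2,3,4,5}: V {1,2,3,4,5}->{1,2,3,4}
Constraint 2 (Y < W) on D(Y)={1,2,3,5} D(W)={1,2,3,4}: Y {1,2,3,5}->{1,2,3}; W {1,2,3,4}->{2,3,4}
Constraint 3 (U + Y = V) on D(U)={2,3,4,5} D(Y)={1,2,3} D(V)={1,2,3,4}: U {2,3,4,5}->{2,3}; Y {1,2,3}->{1,2}; V {1,2,3,4}->{3,4}
So after all 3 constraints: D(Y) = {1,2}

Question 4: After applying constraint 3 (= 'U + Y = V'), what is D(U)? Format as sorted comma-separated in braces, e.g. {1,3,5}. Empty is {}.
Constraint 1 (V + W = U) on D(V)={1,2,3,4,5} D(W)={1,2,3,4} D(U)={2,3,4,5}: V {1,2,3,4,5}->{1,2,3,4}
Constraint 2 (Y < W) on D(Y)={1,2,3,5} D(W)={1,2,3,4}: Y {1,2,3,5}->{1,2,3}; W {1,2,3,4}->{2,3,4}
Constraint 3 (U + Y = V) on D(U)={2,3,4,5} D(Y)={1,2,3} D(V)={1,2,3,4}: U {2,3,4,5}->{2,3}; Y {1,2,3}->{1,2}; V {1,2,3,4}->{3,4}
So after constraint 3: D(U) = {2,3}

Answer: {2,3}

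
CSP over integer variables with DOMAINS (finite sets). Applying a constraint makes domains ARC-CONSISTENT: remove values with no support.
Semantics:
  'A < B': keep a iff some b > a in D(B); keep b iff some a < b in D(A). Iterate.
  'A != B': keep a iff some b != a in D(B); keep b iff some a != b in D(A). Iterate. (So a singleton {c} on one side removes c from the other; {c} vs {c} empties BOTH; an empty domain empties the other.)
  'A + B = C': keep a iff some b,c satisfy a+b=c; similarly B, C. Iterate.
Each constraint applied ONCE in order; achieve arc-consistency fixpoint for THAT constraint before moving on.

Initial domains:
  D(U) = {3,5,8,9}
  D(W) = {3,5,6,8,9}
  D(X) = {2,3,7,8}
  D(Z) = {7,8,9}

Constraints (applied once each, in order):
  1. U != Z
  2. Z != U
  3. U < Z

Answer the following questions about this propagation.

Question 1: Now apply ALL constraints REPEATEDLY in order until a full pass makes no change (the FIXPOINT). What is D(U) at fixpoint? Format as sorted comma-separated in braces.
Answer: {3,5,8}

Derivation:
pass 0 (initial): D(U)={3,5,8,9}
pass 1: U {3,5,8,9}->{3,5,8}
pass 2: no change
Fixpoint after 2 passes: D(U) = {3,5,8}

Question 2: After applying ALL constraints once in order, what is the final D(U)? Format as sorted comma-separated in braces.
Constraint 1 (U != Z) on D(U)={3,5,8,9} D(Z)={7,8,9}: no change
Constraint 2 (Z != U) on D(Z)={7,8,9} D(U)={3,5,8,9}: no change
Constraint 3 (U < Z) on D(U)={3,5,8,9} D(Z)={7,8,9}: U {3,5,8,9}->{3,5,8}
So after all 3 constraints: D(U) = {3,5,8}

Answer: {3,5,8}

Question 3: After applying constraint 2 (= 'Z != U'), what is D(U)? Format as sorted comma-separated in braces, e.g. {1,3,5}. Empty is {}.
Constraint 1 (U != Z) on D(U)={3,5,8,9} D(Z)={7,8,9}: no change
Constraint 2 (Z != U) on D(Z)={7,8,9} D(U)={3,5,8,9}: no change
So after constraint 2: D(U) = {3,5,8,9}

Answer: {3,5,8,9}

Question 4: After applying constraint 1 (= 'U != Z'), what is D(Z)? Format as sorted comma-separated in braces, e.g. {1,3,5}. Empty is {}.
Answer: {7,8,9}

Derivation:
Constraint 1 (U != Z) on D(U)={3,5,8,9} D(Z)={7,8,9}: no change
So after constraint 1: D(Z) = {7,8,9}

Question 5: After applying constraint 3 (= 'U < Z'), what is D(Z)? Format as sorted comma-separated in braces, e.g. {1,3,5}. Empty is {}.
Constraint 1 (U != Z) on D(U)={3,5,8,9} D(Z)={7,8,9}: no change
Constraint 2 (Z != U) on D(Z)={7,8,9} D(U)={3,5,8,9}: no change
Constraint 3 (U < Z) on D(U)={3,5,8,9} D(Z)={7,8,9}: U {3,5,8,9}->{3,5,8}
So after constraint 3: D(Z) = {7,8,9}

Answer: {7,8,9}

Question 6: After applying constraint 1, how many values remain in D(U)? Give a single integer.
Answer: 4

Derivation:
Constraint 1 (U != Z) on D(U)={3,5,8,9} D(Z)={7,8,9}: no change
So after constraint 1: D(U)={3,5,8,9}, size = 4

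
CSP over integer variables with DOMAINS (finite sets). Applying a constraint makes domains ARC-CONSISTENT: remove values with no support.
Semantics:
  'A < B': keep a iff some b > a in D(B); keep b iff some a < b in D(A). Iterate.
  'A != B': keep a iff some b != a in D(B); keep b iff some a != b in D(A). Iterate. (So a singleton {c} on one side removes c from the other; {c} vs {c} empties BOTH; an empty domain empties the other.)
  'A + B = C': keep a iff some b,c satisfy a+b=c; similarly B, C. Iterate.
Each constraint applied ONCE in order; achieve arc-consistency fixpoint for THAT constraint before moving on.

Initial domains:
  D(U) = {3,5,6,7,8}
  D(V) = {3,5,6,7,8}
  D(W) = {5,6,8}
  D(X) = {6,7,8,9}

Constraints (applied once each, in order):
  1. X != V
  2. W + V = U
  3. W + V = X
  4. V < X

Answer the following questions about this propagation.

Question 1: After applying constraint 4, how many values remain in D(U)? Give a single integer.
Constraint 1 (X != V) on D(X)={6,7,8,9} D(V)={3,5,6,7,8}: no change
Constraint 2 (W + V = U) on D(W)={5,6,8} D(V)={3,5,6,7,8} D(U)={3,5,6,7,8}: W {5,6,8}->{5}; V {3,5,6,7,8}->{3}; U {3,5,6,7,8}->{8}
Constraint 3 (W + V = X) on D(W)={5} D(V)={3} D(X)={6,7,8,9}: X {6,7,8,9}->{8}
Constraint 4 (V < X) on D(V)={3} D(X)={8}: no change
So after constraint 4: D(U)={8}, size = 1

Answer: 1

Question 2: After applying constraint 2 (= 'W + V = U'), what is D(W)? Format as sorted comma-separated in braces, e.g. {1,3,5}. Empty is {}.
Constraint 1 (X != V) on D(X)={6,7,8,9} D(V)={3,5,6,7,8}: no change
Constraint 2 (W + V = U) on D(W)={5,6,8} D(V)={3,5,6,7,8} D(U)={3,5,6,7,8}: W {5,6,8}->{5}; V {3,5,6,7,8}->{3}; U {3,5,6,7,8}->{8}
So after constraint 2: D(W) = {5}

Answer: {5}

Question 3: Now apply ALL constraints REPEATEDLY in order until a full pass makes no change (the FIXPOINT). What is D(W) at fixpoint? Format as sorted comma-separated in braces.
pass 0 (initial): D(W)={5,6,8}
pass 1: U {3,5,6,7,8}->{8}; V {3,5,6,7,8}->{3}; W {5,6,8}->{5}; X {6,7,8,9}->{8}
pass 2: no change
Fixpoint after 2 passes: D(W) = {5}

Answer: {5}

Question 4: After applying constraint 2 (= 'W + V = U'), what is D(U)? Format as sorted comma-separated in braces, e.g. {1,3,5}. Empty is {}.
Constraint 1 (X != V) on D(X)={6,7,8,9} D(V)={3,5,6,7,8}: no change
Constraint 2 (W + V = U) on D(W)={5,6,8} D(V)={3,5,6,7,8} D(U)={3,5,6,7,8}: W {5,6,8}->{5}; V {3,5,6,7,8}->{3}; U {3,5,6,7,8}->{8}
So after constraint 2: D(U) = {8}

Answer: {8}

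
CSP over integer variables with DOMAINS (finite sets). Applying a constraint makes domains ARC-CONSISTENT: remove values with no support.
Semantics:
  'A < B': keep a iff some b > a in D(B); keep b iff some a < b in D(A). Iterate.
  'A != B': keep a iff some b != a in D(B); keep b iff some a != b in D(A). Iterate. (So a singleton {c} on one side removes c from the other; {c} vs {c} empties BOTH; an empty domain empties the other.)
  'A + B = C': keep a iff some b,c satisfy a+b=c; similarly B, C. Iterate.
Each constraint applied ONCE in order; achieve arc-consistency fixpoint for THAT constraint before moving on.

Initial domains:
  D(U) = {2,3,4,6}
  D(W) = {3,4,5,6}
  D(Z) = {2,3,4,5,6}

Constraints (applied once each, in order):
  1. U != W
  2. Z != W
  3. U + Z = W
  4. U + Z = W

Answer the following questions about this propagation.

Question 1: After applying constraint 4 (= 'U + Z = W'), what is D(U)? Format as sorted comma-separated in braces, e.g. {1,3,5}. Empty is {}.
Answer: {2,3,4}

Derivation:
Constraint 1 (U != W) on D(U)={2,3,4,6} D(W)={3,4,5,6}: no change
Constraint 2 (Z != W) on D(Z)={2,3,4,5,6} D(W)={3,4,5,6}: no change
Constraint 3 (U + Z = W) on D(U)={2,3,4,6} D(Z)={2,3,4,5,6} D(W)={3,4,5,6}: U {2,3,4,6}->{2,3,4}; Z {2,3,4,5,6}->{2,3,4}; W {3,4,5,6}->{4,5,6}
Constraint 4 (U + Z = W) on D(U)={2,3,4} D(Z)={2,3,4} D(W)={4,5,6}: no change
So after constraint 4: D(U) = {2,3,4}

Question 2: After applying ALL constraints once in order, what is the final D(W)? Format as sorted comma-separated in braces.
Answer: {4,5,6}

Derivation:
Constraint 1 (U != W) on D(U)={2,3,4,6} D(W)={3,4,5,6}: no change
Constraint 2 (Z != W) on D(Z)={2,3,4,5,6} D(W)={3,4,5,6}: no change
Constraint 3 (U + Z = W) on D(U)={2,3,4,6} D(Z)={2,3,4,5,6} D(W)={3,4,5,6}: U {2,3,4,6}->{2,3,4}; Z {2,3,4,5,6}->{2,3,4}; W {3,4,5,6}->{4,5,6}
Constraint 4 (U + Z = W) on D(U)={2,3,4} D(Z)={2,3,4} D(W)={4,5,6}: no change
So after all 4 constraints: D(W) = {4,5,6}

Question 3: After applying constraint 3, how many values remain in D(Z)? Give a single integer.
Constraint 1 (U != W) on D(U)={2,3,4,6} D(W)={3,4,5,6}: no change
Constraint 2 (Z != W) on D(Z)={2,3,4,5,6} D(W)={3,4,5,6}: no change
Constraint 3 (U + Z = W) on D(U)={2,3,4,6} D(Z)={2,3,4,5,6} D(W)={3,4,5,6}: U {2,3,4,6}->{2,3,4}; Z {2,3,4,5,6}->{2,3,4}; W {3,4,5,6}->{4,5,6}
So after constraint 3: D(Z)={2,3,4}, size = 3

Answer: 3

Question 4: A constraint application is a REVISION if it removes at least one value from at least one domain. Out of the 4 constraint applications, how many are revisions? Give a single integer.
Answer: 1

Derivation:
Constraint 1 (U != W) on D(U)={2,3,4,6} D(W)={3,4,5,6}: no change => not a revision
Constraint 2 (Z != W) on D(Z)={2,3,4,5,6} D(W)={3,4,5,6}: no change => not a revision
Constraint 3 (U + Z = W) on D(U)={2,3,4,6} D(Z)={2,3,4,5,6} D(W)={3,4,5,6}: U {2,3,4,6}->{2,3,4}; Z {2,3,4,5,6}->{2,3,4}; W {3,4,5,6}->{4,5,6} => REVISION
Constraint 4 (U + Z = W) on D(U)={2,3,4} D(Z)={2,3,4} D(W)={4,5,6}: no change => not a revision
Total revisions = 1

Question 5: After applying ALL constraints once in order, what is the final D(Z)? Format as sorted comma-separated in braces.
Constraint 1 (U != W) on D(U)={2,3,4,6} D(W)={3,4,5,6}: no change
Constraint 2 (Z != W) on D(Z)={2,3,4,5,6} D(W)={3,4,5,6}: no change
Constraint 3 (U + Z = W) on D(U)={2,3,4,6} D(Z)={2,3,4,5,6} D(W)={3,4,5,6}: U {2,3,4,6}->{2,3,4}; Z {2,3,4,5,6}->{2,3,4}; W {3,4,5,6}->{4,5,6}
Constraint 4 (U + Z = W) on D(U)={2,3,4} D(Z)={2,3,4} D(W)={4,5,6}: no change
So after all 4 constraints: D(Z) = {2,3,4}

Answer: {2,3,4}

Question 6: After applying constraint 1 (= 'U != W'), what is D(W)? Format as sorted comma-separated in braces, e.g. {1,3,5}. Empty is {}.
Constraint 1 (U != W) on D(U)={2,3,4,6} D(W)={3,4,5,6}: no change
So after constraint 1: D(W) = {3,4,5,6}

Answer: {3,4,5,6}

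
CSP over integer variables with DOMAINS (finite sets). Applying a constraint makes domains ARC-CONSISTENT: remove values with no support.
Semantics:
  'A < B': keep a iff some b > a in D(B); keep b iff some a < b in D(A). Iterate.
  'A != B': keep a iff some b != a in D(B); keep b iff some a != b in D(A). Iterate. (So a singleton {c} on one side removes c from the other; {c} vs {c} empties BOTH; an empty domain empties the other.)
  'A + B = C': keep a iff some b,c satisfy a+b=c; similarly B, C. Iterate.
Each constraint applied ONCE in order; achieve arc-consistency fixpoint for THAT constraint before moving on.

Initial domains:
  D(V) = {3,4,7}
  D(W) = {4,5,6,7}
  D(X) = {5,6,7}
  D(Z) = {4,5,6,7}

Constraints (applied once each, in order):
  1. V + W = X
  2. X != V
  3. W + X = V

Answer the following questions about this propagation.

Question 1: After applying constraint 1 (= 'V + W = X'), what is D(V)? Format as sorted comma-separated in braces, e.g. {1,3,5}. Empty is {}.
Answer: {3}

Derivation:
Constraint 1 (V + W = X) on D(V)={3,4,7} D(W)={4,5,6,7} D(X)={5,6,7}: V {3,4,7}->{3}; W {4,5,6,7}->{4}; X {5,6,7}->{7}
So after constraint 1: D(V) = {3}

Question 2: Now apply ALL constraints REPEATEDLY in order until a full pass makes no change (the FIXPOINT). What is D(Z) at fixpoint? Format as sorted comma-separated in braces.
Answer: {4,5,6,7}

Derivation:
pass 0 (initial): D(Z)={4,5,6,7}
pass 1: V {3,4,7}->{}; W {4,5,6,7}->{}; X {5,6,7}->{}
pass 2: no change
Fixpoint after 2 passes: D(Z) = {4,5,6,7}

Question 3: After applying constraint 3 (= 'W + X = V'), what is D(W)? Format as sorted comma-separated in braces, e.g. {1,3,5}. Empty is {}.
Answer: {}

Derivation:
Constraint 1 (V + W = X) on D(V)={3,4,7} D(W)={4,5,6,7} D(X)={5,6,7}: V {3,4,7}->{3}; W {4,5,6,7}->{4}; X {5,6,7}->{7}
Constraint 2 (X != V) on D(X)={7} D(V)={3}: no change
Constraint 3 (W + X = V) on D(W)={4} D(X)={7} D(V)={3}: W {4}->{}; X {7}->{}; V {3}->{}
So after constraint 3: D(W) = {}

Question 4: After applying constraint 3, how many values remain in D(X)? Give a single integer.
Constraint 1 (V + W = X) on D(V)={3,4,7} D(W)={4,5,6,7} D(X)={5,6,7}: V {3,4,7}->{3}; W {4,5,6,7}->{4}; X {5,6,7}->{7}
Constraint 2 (X != V) on D(X)={7} D(V)={3}: no change
Constraint 3 (W + X = V) on D(W)={4} D(X)={7} D(V)={3}: W {4}->{}; X {7}->{}; V {3}->{}
So after constraint 3: D(X)={}, size = 0

Answer: 0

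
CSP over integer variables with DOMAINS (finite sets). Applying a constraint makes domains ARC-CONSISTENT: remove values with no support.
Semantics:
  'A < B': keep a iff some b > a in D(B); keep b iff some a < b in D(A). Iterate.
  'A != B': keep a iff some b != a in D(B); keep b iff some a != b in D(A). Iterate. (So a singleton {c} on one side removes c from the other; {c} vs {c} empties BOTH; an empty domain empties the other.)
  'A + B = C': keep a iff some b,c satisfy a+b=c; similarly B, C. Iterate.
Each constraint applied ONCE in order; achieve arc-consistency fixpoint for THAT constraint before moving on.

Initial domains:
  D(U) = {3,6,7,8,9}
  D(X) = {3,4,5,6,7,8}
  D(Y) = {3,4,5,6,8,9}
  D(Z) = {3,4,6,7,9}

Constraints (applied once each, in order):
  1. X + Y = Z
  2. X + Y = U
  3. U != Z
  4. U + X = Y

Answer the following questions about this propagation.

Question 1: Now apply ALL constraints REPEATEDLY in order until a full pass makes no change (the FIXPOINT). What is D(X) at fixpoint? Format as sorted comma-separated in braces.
Answer: {}

Derivation:
pass 0 (initial): D(X)={3,4,5,6,7,8}
pass 1: U {3,6,7,8,9}->{}; X {3,4,5,6,7,8}->{}; Y {3,4,5,6,8,9}->{}; Z {3,4,6,7,9}->{6,7,9}
pass 2: Z {6,7,9}->{}
pass 3: no change
Fixpoint after 3 passes: D(X) = {}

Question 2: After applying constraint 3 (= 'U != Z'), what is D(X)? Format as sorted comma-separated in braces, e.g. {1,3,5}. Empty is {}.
Answer: {3,4,5,6}

Derivation:
Constraint 1 (X + Y = Z) on D(X)={3,4,5,6,7,8} D(Y)={3,4,5,6,8,9} D(Z)={3,4,6,7,9}: X {3,4,5,6,7,8}->{3,4,5,6}; Y {3,4,5,6,8,9}->{3,4,5,6}; Z {3,4,6,7,9}->{6,7,9}
Constraint 2 (X + Y = U) on D(X)={3,4,5,6} D(Y)={3,4,5,6} D(U)={3,6,7,8,9}: U {3,6,7,8,9}->{6,7,8,9}
Constraint 3 (U != Z) on D(U)={6,7,8,9} D(Z)={6,7,9}: no change
So after constraint 3: D(X) = {3,4,5,6}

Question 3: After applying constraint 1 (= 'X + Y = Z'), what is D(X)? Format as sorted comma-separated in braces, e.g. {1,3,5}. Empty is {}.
Answer: {3,4,5,6}

Derivation:
Constraint 1 (X + Y = Z) on D(X)={3,4,5,6,7,8} D(Y)={3,4,5,6,8,9} D(Z)={3,4,6,7,9}: X {3,4,5,6,7,8}->{3,4,5,6}; Y {3,4,5,6,8,9}->{3,4,5,6}; Z {3,4,6,7,9}->{6,7,9}
So after constraint 1: D(X) = {3,4,5,6}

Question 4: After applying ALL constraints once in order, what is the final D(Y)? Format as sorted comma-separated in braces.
Answer: {}

Derivation:
Constraint 1 (X + Y = Z) on D(X)={3,4,5,6,7,8} D(Y)={3,4,5,6,8,9} D(Z)={3,4,6,7,9}: X {3,4,5,6,7,8}->{3,4,5,6}; Y {3,4,5,6,8,9}->{3,4,5,6}; Z {3,4,6,7,9}->{6,7,9}
Constraint 2 (X + Y = U) on D(X)={3,4,5,6} D(Y)={3,4,5,6} D(U)={3,6,7,8,9}: U {3,6,7,8,9}->{6,7,8,9}
Constraint 3 (U != Z) on D(U)={6,7,8,9} D(Z)={6,7,9}: no change
Constraint 4 (U + X = Y) on D(U)={6,7,8,9} D(X)={3,4,5,6} D(Y)={3,4,5,6}: U {6,7,8,9}->{}; X {3,4,5,6}->{}; Y {3,4,5,6}->{}
So after all 4 constraints: D(Y) = {}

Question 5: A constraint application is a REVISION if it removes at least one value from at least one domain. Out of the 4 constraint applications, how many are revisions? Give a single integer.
Constraint 1 (X + Y = Z) on D(X)={3,4,5,6,7,8} D(Y)={3,4,5,6,8,9} D(Z)={3,4,6,7,9}: X {3,4,5,6,7,8}->{3,4,5,6}; Y {3,4,5,6,8,9}->{3,4,5,6}; Z {3,4,6,7,9}->{6,7,9} => REVISION
Constraint 2 (X + Y = U) on D(X)={3,4,5,6} D(Y)={3,4,5,6} D(U)={3,6,7,8,9}: U {3,6,7,8,9}->{6,7,8,9} => REVISION
Constraint 3 (U != Z) on D(U)={6,7,8,9} D(Z)={6,7,9}: no change => not a revision
Constraint 4 (U + X = Y) on D(U)={6,7,8,9} D(X)={3,4,5,6} D(Y)={3,4,5,6}: U {6,7,8,9}->{}; X {3,4,5,6}->{}; Y {3,4,5,6}->{} => REVISION
Total revisions = 3

Answer: 3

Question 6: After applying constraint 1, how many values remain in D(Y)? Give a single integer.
Constraint 1 (X + Y = Z) on D(X)={3,4,5,6,7,8} D(Y)={3,4,5,6,8,9} D(Z)={3,4,6,7,9}: X {3,4,5,6,7,8}->{3,4,5,6}; Y {3,4,5,6,8,9}->{3,4,5,6}; Z {3,4,6,7,9}->{6,7,9}
So after constraint 1: D(Y)={3,4,5,6}, size = 4

Answer: 4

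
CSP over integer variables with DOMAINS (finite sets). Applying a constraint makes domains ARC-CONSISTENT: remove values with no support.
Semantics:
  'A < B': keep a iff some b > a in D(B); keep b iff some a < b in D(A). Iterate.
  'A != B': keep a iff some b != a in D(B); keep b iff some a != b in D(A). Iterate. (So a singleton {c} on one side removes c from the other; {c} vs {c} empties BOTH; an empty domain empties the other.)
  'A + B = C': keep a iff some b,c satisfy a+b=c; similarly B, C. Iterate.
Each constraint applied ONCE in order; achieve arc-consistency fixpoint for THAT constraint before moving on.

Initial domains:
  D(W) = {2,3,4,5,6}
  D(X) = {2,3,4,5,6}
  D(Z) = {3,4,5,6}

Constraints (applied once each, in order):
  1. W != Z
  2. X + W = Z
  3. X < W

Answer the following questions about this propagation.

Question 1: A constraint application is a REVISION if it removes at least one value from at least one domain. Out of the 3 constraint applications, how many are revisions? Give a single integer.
Answer: 2

Derivation:
Constraint 1 (W != Z) on D(W)={2,3,4,5,6} D(Z)={3,4,5,6}: no change => not a revision
Constraint 2 (X + W = Z) on D(X)={2,3,4,5,6} D(W)={2,3,4,5,6} D(Z)={3,4,5,6}: X {2,3,4,5,6}->{2,3,4}; W {2,3,4,5,6}->{2,3,4}; Z {3,4,5,6}->{4,5,6} => REVISION
Constraint 3 (X < W) on D(X)={2,3,4} D(W)={2,3,4}: X {2,3,4}->{2,3}; W {2,3,4}->{3,4} => REVISION
Total revisions = 2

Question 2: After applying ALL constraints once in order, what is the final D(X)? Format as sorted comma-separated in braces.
Answer: {2,3}

Derivation:
Constraint 1 (W != Z) on D(W)={2,3,4,5,6} D(Z)={3,4,5,6}: no change
Constraint 2 (X + W = Z) on D(X)={2,3,4,5,6} D(W)={2,3,4,5,6} D(Z)={3,4,5,6}: X {2,3,4,5,6}->{2,3,4}; W {2,3,4,5,6}->{2,3,4}; Z {3,4,5,6}->{4,5,6}
Constraint 3 (X < W) on D(X)={2,3,4} D(W)={2,3,4}: X {2,3,4}->{2,3}; W {2,3,4}->{3,4}
So after all 3 constraints: D(X) = {2,3}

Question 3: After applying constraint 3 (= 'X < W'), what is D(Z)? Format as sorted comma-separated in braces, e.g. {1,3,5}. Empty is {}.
Constraint 1 (W != Z) on D(W)={2,3,4,5,6} D(Z)={3,4,5,6}: no change
Constraint 2 (X + W = Z) on D(X)={2,3,4,5,6} D(W)={2,3,4,5,6} D(Z)={3,4,5,6}: X {2,3,4,5,6}->{2,3,4}; W {2,3,4,5,6}->{2,3,4}; Z {3,4,5,6}->{4,5,6}
Constraint 3 (X < W) on D(X)={2,3,4} D(W)={2,3,4}: X {2,3,4}->{2,3}; W {2,3,4}->{3,4}
So after constraint 3: D(Z) = {4,5,6}

Answer: {4,5,6}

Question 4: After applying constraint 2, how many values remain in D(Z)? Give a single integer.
Answer: 3

Derivation:
Constraint 1 (W != Z) on D(W)={2,3,4,5,6} D(Z)={3,4,5,6}: no change
Constraint 2 (X + W = Z) on D(X)={2,3,4,5,6} D(W)={2,3,4,5,6} D(Z)={3,4,5,6}: X {2,3,4,5,6}->{2,3,4}; W {2,3,4,5,6}->{2,3,4}; Z {3,4,5,6}->{4,5,6}
So after constraint 2: D(Z)={4,5,6}, size = 3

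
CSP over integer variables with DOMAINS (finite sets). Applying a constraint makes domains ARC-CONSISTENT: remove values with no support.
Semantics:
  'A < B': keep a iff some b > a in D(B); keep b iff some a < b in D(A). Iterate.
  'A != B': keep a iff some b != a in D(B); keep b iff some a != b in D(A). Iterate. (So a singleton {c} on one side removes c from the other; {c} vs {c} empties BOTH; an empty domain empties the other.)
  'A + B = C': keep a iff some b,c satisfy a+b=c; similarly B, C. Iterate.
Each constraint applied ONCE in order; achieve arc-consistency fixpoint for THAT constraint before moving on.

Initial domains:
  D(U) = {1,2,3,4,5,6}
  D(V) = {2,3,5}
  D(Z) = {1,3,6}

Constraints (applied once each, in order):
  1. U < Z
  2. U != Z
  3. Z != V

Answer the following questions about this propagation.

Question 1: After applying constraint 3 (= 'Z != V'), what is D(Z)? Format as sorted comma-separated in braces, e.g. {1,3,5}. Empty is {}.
Answer: {3,6}

Derivation:
Constraint 1 (U < Z) on D(U)={1,2,3,4,5,6} D(Z)={1,3,6}: U {1,2,3,4,5,6}->{1,2,3,4,5}; Z {1,3,6}->{3,6}
Constraint 2 (U != Z) on D(U)={1,2,3,4,5} D(Z)={3,6}: no change
Constraint 3 (Z != V) on D(Z)={3,6} D(V)={2,3,5}: no change
So after constraint 3: D(Z) = {3,6}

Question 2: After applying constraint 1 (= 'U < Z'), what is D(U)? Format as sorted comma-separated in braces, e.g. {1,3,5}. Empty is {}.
Constraint 1 (U < Z) on D(U)={1,2,3,4,5,6} D(Z)={1,3,6}: U {1,2,3,4,5,6}->{1,2,3,4,5}; Z {1,3,6}->{3,6}
So after constraint 1: D(U) = {1,2,3,4,5}

Answer: {1,2,3,4,5}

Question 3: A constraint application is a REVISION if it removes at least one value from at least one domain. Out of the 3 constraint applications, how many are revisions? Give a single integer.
Constraint 1 (U < Z) on D(U)={1,2,3,4,5,6} D(Z)={1,3,6}: U {1,2,3,4,5,6}->{1,2,3,4,5}; Z {1,3,6}->{3,6} => REVISION
Constraint 2 (U != Z) on D(U)={1,2,3,4,5} D(Z)={3,6}: no change => not a revision
Constraint 3 (Z != V) on D(Z)={3,6} D(V)={2,3,5}: no change => not a revision
Total revisions = 1

Answer: 1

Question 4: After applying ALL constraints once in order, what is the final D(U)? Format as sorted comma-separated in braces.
Constraint 1 (U < Z) on D(U)={1,2,3,4,5,6} D(Z)={1,3,6}: U {1,2,3,4,5,6}->{1,2,3,4,5}; Z {1,3,6}->{3,6}
Constraint 2 (U != Z) on D(U)={1,2,3,4,5} D(Z)={3,6}: no change
Constraint 3 (Z != V) on D(Z)={3,6} D(V)={2,3,5}: no change
So after all 3 constraints: D(U) = {1,2,3,4,5}

Answer: {1,2,3,4,5}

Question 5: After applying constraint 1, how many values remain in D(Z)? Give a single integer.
Answer: 2

Derivation:
Constraint 1 (U < Z) on D(U)={1,2,3,4,5,6} D(Z)={1,3,6}: U {1,2,3,4,5,6}->{1,2,3,4,5}; Z {1,3,6}->{3,6}
So after constraint 1: D(Z)={3,6}, size = 2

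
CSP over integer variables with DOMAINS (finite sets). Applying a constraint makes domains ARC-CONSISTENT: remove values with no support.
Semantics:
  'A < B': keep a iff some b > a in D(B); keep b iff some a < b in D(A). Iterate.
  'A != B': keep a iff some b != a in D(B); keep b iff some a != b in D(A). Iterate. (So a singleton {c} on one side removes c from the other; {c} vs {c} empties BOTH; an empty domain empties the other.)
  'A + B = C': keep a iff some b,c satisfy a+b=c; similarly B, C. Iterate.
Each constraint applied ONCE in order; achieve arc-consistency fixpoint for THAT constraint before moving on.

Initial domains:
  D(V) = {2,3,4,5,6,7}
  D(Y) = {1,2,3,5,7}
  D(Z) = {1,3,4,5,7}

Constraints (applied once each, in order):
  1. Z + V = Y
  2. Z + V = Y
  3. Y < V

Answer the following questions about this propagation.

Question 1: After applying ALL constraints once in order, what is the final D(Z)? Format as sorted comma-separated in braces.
Answer: {1,3,4,5}

Derivation:
Constraint 1 (Z + V = Y) on D(Z)={1,3,4,5,7} D(V)={2,3,4,5,6,7} D(Y)={1,2,3,5,7}: Z {1,3,4,5,7}->{1,3,4,5}; V {2,3,4,5,6,7}->{2,3,4,6}; Y {1,2,3,5,7}->{3,5,7}
Constraint 2 (Z + V = Y) on D(Z)={1,3,4,5} D(V)={2,3,4,6} D(Y)={3,5,7}: no change
Constraint 3 (Y < V) on D(Y)={3,5,7} D(V)={2,3,4,6}: Y {3,5,7}->{3,5}; V {2,3,4,6}->{4,6}
So after all 3 constraints: D(Z) = {1,3,4,5}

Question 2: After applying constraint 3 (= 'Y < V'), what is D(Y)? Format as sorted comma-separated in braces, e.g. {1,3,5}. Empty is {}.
Answer: {3,5}

Derivation:
Constraint 1 (Z + V = Y) on D(Z)={1,3,4,5,7} D(V)={2,3,4,5,6,7} D(Y)={1,2,3,5,7}: Z {1,3,4,5,7}->{1,3,4,5}; V {2,3,4,5,6,7}->{2,3,4,6}; Y {1,2,3,5,7}->{3,5,7}
Constraint 2 (Z + V = Y) on D(Z)={1,3,4,5} D(V)={2,3,4,6} D(Y)={3,5,7}: no change
Constraint 3 (Y < V) on D(Y)={3,5,7} D(V)={2,3,4,6}: Y {3,5,7}->{3,5}; V {2,3,4,6}->{4,6}
So after constraint 3: D(Y) = {3,5}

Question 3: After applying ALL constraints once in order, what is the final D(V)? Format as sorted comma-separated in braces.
Constraint 1 (Z + V = Y) on D(Z)={1,3,4,5,7} D(V)={2,3,4,5,6,7} D(Y)={1,2,3,5,7}: Z {1,3,4,5,7}->{1,3,4,5}; V {2,3,4,5,6,7}->{2,3,4,6}; Y {1,2,3,5,7}->{3,5,7}
Constraint 2 (Z + V = Y) on D(Z)={1,3,4,5} D(V)={2,3,4,6} D(Y)={3,5,7}: no change
Constraint 3 (Y < V) on D(Y)={3,5,7} D(V)={2,3,4,6}: Y {3,5,7}->{3,5}; V {2,3,4,6}->{4,6}
So after all 3 constraints: D(V) = {4,6}

Answer: {4,6}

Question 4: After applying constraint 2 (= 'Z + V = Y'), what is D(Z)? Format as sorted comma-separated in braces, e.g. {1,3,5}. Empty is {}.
Constraint 1 (Z + V = Y) on D(Z)={1,3,4,5,7} D(V)={2,3,4,5,6,7} D(Y)={1,2,3,5,7}: Z {1,3,4,5,7}->{1,3,4,5}; V {2,3,4,5,6,7}->{2,3,4,6}; Y {1,2,3,5,7}->{3,5,7}
Constraint 2 (Z + V = Y) on D(Z)={1,3,4,5} D(V)={2,3,4,6} D(Y)={3,5,7}: no change
So after constraint 2: D(Z) = {1,3,4,5}

Answer: {1,3,4,5}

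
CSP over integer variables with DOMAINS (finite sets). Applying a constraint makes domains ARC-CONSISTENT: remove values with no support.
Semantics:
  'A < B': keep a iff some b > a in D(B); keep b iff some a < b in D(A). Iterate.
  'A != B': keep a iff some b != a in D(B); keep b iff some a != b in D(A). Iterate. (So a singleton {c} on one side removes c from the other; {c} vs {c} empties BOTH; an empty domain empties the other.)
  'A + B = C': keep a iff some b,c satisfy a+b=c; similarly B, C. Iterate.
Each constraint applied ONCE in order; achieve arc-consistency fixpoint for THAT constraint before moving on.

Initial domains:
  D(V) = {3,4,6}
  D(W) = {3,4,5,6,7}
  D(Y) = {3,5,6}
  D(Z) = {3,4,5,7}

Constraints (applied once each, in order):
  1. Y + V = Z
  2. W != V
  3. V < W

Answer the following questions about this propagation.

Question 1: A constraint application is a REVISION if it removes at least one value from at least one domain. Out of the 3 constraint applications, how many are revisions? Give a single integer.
Answer: 3

Derivation:
Constraint 1 (Y + V = Z) on D(Y)={3,5,6} D(V)={3,4,6} D(Z)={3,4,5,7}: Y {3,5,6}->{3}; V {3,4,6}->{4}; Z {3,4,5,7}->{7} => REVISION
Constraint 2 (W != V) on D(W)={3,4,5,6,7} D(V)={4}: W {3,4,5,6,7}->{3,5,6,7} => REVISION
Constraint 3 (V < W) on D(V)={4} D(W)={3,5,6,7}: W {3,5,6,7}->{5,6,7} => REVISION
Total revisions = 3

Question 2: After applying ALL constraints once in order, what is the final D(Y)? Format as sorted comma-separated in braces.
Constraint 1 (Y + V = Z) on D(Y)={3,5,6} D(V)={3,4,6} D(Z)={3,4,5,7}: Y {3,5,6}->{3}; V {3,4,6}->{4}; Z {3,4,5,7}->{7}
Constraint 2 (W != V) on D(W)={3,4,5,6,7} D(V)={4}: W {3,4,5,6,7}->{3,5,6,7}
Constraint 3 (V < W) on D(V)={4} D(W)={3,5,6,7}: W {3,5,6,7}->{5,6,7}
So after all 3 constraints: D(Y) = {3}

Answer: {3}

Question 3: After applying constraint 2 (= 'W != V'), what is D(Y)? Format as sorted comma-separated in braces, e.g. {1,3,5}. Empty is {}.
Constraint 1 (Y + V = Z) on D(Y)={3,5,6} D(V)={3,4,6} D(Z)={3,4,5,7}: Y {3,5,6}->{3}; V {3,4,6}->{4}; Z {3,4,5,7}->{7}
Constraint 2 (W != V) on D(W)={3,4,5,6,7} D(V)={4}: W {3,4,5,6,7}->{3,5,6,7}
So after constraint 2: D(Y) = {3}

Answer: {3}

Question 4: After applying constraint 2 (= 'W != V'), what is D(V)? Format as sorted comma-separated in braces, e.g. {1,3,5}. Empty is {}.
Answer: {4}

Derivation:
Constraint 1 (Y + V = Z) on D(Y)={3,5,6} D(V)={3,4,6} D(Z)={3,4,5,7}: Y {3,5,6}->{3}; V {3,4,6}->{4}; Z {3,4,5,7}->{7}
Constraint 2 (W != V) on D(W)={3,4,5,6,7} D(V)={4}: W {3,4,5,6,7}->{3,5,6,7}
So after constraint 2: D(V) = {4}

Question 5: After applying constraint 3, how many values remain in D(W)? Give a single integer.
Answer: 3

Derivation:
Constraint 1 (Y + V = Z) on D(Y)={3,5,6} D(V)={3,4,6} D(Z)={3,4,5,7}: Y {3,5,6}->{3}; V {3,4,6}->{4}; Z {3,4,5,7}->{7}
Constraint 2 (W != V) on D(W)={3,4,5,6,7} D(V)={4}: W {3,4,5,6,7}->{3,5,6,7}
Constraint 3 (V < W) on D(V)={4} D(W)={3,5,6,7}: W {3,5,6,7}->{5,6,7}
So after constraint 3: D(W)={5,6,7}, size = 3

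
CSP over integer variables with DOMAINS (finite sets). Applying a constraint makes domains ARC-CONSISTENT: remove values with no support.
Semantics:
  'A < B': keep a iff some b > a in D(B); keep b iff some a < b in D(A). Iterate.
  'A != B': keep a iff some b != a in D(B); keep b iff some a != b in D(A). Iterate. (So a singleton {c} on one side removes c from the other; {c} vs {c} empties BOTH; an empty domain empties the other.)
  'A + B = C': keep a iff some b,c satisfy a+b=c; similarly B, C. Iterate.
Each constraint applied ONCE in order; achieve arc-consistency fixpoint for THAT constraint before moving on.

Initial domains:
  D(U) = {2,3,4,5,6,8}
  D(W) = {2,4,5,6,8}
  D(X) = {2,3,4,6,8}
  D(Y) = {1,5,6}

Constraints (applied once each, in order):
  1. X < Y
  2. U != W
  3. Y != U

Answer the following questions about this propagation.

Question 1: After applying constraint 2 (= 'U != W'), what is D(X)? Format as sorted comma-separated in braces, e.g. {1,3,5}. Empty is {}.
Constraint 1 (X < Y) on D(X)={2,3,4,6,8} D(Y)={1,5,6}: X {2,3,4,6,8}->{2,3,4}; Y {1,5,6}->{5,6}
Constraint 2 (U != W) on D(U)={2,3,4,5,6,8} D(W)={2,4,5,6,8}: no change
So after constraint 2: D(X) = {2,3,4}

Answer: {2,3,4}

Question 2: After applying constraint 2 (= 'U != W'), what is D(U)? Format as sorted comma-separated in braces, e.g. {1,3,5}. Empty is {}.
Constraint 1 (X < Y) on D(X)={2,3,4,6,8} D(Y)={1,5,6}: X {2,3,4,6,8}->{2,3,4}; Y {1,5,6}->{5,6}
Constraint 2 (U != W) on D(U)={2,3,4,5,6,8} D(W)={2,4,5,6,8}: no change
So after constraint 2: D(U) = {2,3,4,5,6,8}

Answer: {2,3,4,5,6,8}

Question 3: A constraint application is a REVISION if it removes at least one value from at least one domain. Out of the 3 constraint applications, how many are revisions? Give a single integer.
Answer: 1

Derivation:
Constraint 1 (X < Y) on D(X)={2,3,4,6,8} D(Y)={1,5,6}: X {2,3,4,6,8}->{2,3,4}; Y {1,5,6}->{5,6} => REVISION
Constraint 2 (U != W) on D(U)={2,3,4,5,6,8} D(W)={2,4,5,6,8}: no change => not a revision
Constraint 3 (Y != U) on D(Y)={5,6} D(U)={2,3,4,5,6,8}: no change => not a revision
Total revisions = 1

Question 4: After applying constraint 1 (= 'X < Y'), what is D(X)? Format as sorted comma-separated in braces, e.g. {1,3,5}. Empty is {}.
Constraint 1 (X < Y) on D(X)={2,3,4,6,8} D(Y)={1,5,6}: X {2,3,4,6,8}->{2,3,4}; Y {1,5,6}->{5,6}
So after constraint 1: D(X) = {2,3,4}

Answer: {2,3,4}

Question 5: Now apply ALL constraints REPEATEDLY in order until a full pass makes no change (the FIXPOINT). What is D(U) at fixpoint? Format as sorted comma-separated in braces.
pass 0 (initial): D(U)={2,3,4,5,6,8}
pass 1: X {2,3,4,6,8}->{2,3,4}; Y {1,5,6}->{5,6}
pass 2: no change
Fixpoint after 2 passes: D(U) = {2,3,4,5,6,8}

Answer: {2,3,4,5,6,8}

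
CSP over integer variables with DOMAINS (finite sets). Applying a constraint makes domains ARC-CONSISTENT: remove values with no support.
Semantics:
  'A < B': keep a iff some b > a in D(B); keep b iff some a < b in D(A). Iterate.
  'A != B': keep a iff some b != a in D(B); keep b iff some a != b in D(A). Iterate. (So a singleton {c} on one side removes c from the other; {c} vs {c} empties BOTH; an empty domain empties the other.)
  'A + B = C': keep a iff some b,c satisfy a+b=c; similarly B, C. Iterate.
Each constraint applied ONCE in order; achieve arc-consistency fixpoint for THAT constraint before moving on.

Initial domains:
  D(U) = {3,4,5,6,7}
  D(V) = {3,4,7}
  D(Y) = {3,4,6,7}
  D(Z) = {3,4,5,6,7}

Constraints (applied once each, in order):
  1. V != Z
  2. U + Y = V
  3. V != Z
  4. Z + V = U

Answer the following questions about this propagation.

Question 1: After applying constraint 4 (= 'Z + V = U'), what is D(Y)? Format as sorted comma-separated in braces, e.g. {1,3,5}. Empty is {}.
Answer: {3,4}

Derivation:
Constraint 1 (V != Z) on D(V)={3,4,7} D(Z)={3,4,5,6,7}: no change
Constraint 2 (U + Y = V) on D(U)={3,4,5,6,7} D(Y)={3,4,6,7} D(V)={3,4,7}: U {3,4,5,6,7}->{3,4}; Y {3,4,6,7}->{3,4}; V {3,4,7}->{7}
Constraint 3 (V != Z) on D(V)={7} D(Z)={3,4,5,6,7}: Z {3,4,5,6,7}->{3,4,5,6}
Constraint 4 (Z + V = U) on D(Z)={3,4,5,6} D(V)={7} D(U)={3,4}: Z {3,4,5,6}->{}; V {7}->{}; U {3,4}->{}
So after constraint 4: D(Y) = {3,4}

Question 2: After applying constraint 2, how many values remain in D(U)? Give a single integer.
Constraint 1 (V != Z) on D(V)={3,4,7} D(Z)={3,4,5,6,7}: no change
Constraint 2 (U + Y = V) on D(U)={3,4,5,6,7} D(Y)={3,4,6,7} D(V)={3,4,7}: U {3,4,5,6,7}->{3,4}; Y {3,4,6,7}->{3,4}; V {3,4,7}->{7}
So after constraint 2: D(U)={3,4}, size = 2

Answer: 2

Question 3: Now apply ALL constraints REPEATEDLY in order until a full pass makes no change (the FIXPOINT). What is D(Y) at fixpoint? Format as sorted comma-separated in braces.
pass 0 (initial): D(Y)={3,4,6,7}
pass 1: U {3,4,5,6,7}->{}; V {3,4,7}->{}; Y {3,4,6,7}->{3,4}; Z {3,4,5,6,7}->{}
pass 2: Y {3,4}->{}
pass 3: no change
Fixpoint after 3 passes: D(Y) = {}

Answer: {}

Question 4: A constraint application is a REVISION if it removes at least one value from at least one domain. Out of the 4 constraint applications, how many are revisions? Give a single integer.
Constraint 1 (V != Z) on D(V)={3,4,7} D(Z)={3,4,5,6,7}: no change => not a revision
Constraint 2 (U + Y = V) on D(U)={3,4,5,6,7} D(Y)={3,4,6,7} D(V)={3,4,7}: U {3,4,5,6,7}->{3,4}; Y {3,4,6,7}->{3,4}; V {3,4,7}->{7} => REVISION
Constraint 3 (V != Z) on D(V)={7} D(Z)={3,4,5,6,7}: Z {3,4,5,6,7}->{3,4,5,6} => REVISION
Constraint 4 (Z + V = U) on D(Z)={3,4,5,6} D(V)={7} D(U)={3,4}: Z {3,4,5,6}->{}; V {7}->{}; U {3,4}->{} => REVISION
Total revisions = 3

Answer: 3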